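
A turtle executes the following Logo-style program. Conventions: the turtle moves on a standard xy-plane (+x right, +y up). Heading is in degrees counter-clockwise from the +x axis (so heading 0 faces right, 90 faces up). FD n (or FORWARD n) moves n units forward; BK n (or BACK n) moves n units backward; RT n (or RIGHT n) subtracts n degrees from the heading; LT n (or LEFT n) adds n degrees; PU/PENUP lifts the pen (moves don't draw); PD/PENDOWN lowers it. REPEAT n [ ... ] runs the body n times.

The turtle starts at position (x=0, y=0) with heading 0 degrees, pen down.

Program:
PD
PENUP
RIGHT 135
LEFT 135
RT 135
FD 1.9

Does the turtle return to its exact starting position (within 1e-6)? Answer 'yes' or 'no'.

Executing turtle program step by step:
Start: pos=(0,0), heading=0, pen down
PD: pen down
PU: pen up
RT 135: heading 0 -> 225
LT 135: heading 225 -> 0
RT 135: heading 0 -> 225
FD 1.9: (0,0) -> (-1.344,-1.344) [heading=225, move]
Final: pos=(-1.344,-1.344), heading=225, 0 segment(s) drawn

Start position: (0, 0)
Final position: (-1.344, -1.344)
Distance = 1.9; >= 1e-6 -> NOT closed

Answer: no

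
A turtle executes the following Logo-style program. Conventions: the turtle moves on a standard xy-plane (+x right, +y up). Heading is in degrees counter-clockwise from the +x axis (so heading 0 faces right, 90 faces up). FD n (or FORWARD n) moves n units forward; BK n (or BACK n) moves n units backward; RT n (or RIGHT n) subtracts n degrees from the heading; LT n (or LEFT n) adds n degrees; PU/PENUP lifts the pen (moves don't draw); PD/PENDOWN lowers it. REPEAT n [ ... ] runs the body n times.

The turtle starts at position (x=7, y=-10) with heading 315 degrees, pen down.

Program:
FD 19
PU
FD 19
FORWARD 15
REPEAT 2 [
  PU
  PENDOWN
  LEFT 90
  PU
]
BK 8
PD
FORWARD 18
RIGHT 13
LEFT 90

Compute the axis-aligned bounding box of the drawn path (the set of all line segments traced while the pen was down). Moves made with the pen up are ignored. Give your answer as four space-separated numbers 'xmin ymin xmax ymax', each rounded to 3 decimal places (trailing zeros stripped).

Answer: 7 -53.134 50.134 -10

Derivation:
Executing turtle program step by step:
Start: pos=(7,-10), heading=315, pen down
FD 19: (7,-10) -> (20.435,-23.435) [heading=315, draw]
PU: pen up
FD 19: (20.435,-23.435) -> (33.87,-36.87) [heading=315, move]
FD 15: (33.87,-36.87) -> (44.477,-47.477) [heading=315, move]
REPEAT 2 [
  -- iteration 1/2 --
  PU: pen up
  PD: pen down
  LT 90: heading 315 -> 45
  PU: pen up
  -- iteration 2/2 --
  PU: pen up
  PD: pen down
  LT 90: heading 45 -> 135
  PU: pen up
]
BK 8: (44.477,-47.477) -> (50.134,-53.134) [heading=135, move]
PD: pen down
FD 18: (50.134,-53.134) -> (37.406,-40.406) [heading=135, draw]
RT 13: heading 135 -> 122
LT 90: heading 122 -> 212
Final: pos=(37.406,-40.406), heading=212, 2 segment(s) drawn

Segment endpoints: x in {7, 20.435, 37.406, 50.134}, y in {-53.134, -40.406, -23.435, -10}
xmin=7, ymin=-53.134, xmax=50.134, ymax=-10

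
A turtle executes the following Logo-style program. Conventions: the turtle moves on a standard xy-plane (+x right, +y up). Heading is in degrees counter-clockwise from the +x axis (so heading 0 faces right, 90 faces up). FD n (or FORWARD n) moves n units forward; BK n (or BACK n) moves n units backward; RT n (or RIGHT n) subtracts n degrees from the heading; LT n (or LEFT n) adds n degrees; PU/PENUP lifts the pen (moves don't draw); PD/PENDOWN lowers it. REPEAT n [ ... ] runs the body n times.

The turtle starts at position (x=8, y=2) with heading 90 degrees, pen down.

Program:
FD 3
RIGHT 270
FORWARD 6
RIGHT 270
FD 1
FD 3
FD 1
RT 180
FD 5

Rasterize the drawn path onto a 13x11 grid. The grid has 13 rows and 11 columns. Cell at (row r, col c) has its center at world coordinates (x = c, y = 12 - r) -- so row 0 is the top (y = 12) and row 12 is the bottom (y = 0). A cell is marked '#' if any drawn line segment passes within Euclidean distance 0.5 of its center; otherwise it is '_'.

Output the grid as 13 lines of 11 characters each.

Segment 0: (8,2) -> (8,5)
Segment 1: (8,5) -> (2,5)
Segment 2: (2,5) -> (2,4)
Segment 3: (2,4) -> (2,1)
Segment 4: (2,1) -> (2,-0)
Segment 5: (2,-0) -> (2,5)

Answer: ___________
___________
___________
___________
___________
___________
___________
__#######__
__#_____#__
__#_____#__
__#_____#__
__#________
__#________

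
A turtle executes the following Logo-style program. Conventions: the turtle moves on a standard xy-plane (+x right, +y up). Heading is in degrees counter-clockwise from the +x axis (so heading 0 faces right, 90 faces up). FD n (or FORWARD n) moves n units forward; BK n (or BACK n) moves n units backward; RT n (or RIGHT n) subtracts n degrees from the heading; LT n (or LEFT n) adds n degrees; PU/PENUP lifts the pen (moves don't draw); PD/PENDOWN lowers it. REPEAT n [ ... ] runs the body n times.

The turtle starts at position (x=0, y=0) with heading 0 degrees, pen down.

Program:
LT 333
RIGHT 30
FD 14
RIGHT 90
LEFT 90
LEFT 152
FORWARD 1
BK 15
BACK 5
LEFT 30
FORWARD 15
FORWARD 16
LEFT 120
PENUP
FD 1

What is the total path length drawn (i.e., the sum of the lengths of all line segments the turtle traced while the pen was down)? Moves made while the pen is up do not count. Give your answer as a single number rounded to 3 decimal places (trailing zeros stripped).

Executing turtle program step by step:
Start: pos=(0,0), heading=0, pen down
LT 333: heading 0 -> 333
RT 30: heading 333 -> 303
FD 14: (0,0) -> (7.625,-11.741) [heading=303, draw]
RT 90: heading 303 -> 213
LT 90: heading 213 -> 303
LT 152: heading 303 -> 95
FD 1: (7.625,-11.741) -> (7.538,-10.745) [heading=95, draw]
BK 15: (7.538,-10.745) -> (8.845,-25.688) [heading=95, draw]
BK 5: (8.845,-25.688) -> (9.281,-30.669) [heading=95, draw]
LT 30: heading 95 -> 125
FD 15: (9.281,-30.669) -> (0.677,-18.382) [heading=125, draw]
FD 16: (0.677,-18.382) -> (-8.5,-5.275) [heading=125, draw]
LT 120: heading 125 -> 245
PU: pen up
FD 1: (-8.5,-5.275) -> (-8.923,-6.182) [heading=245, move]
Final: pos=(-8.923,-6.182), heading=245, 6 segment(s) drawn

Segment lengths:
  seg 1: (0,0) -> (7.625,-11.741), length = 14
  seg 2: (7.625,-11.741) -> (7.538,-10.745), length = 1
  seg 3: (7.538,-10.745) -> (8.845,-25.688), length = 15
  seg 4: (8.845,-25.688) -> (9.281,-30.669), length = 5
  seg 5: (9.281,-30.669) -> (0.677,-18.382), length = 15
  seg 6: (0.677,-18.382) -> (-8.5,-5.275), length = 16
Total = 66

Answer: 66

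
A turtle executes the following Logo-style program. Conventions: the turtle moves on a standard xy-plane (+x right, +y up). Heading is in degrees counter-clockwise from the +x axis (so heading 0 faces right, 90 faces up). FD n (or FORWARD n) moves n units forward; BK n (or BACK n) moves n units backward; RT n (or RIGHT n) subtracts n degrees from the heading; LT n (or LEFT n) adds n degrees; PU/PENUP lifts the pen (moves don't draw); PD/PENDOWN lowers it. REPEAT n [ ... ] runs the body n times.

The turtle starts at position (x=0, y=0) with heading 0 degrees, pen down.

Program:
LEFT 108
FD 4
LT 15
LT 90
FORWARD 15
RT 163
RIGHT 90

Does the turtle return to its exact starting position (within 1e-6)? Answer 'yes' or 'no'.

Answer: no

Derivation:
Executing turtle program step by step:
Start: pos=(0,0), heading=0, pen down
LT 108: heading 0 -> 108
FD 4: (0,0) -> (-1.236,3.804) [heading=108, draw]
LT 15: heading 108 -> 123
LT 90: heading 123 -> 213
FD 15: (-1.236,3.804) -> (-13.816,-4.365) [heading=213, draw]
RT 163: heading 213 -> 50
RT 90: heading 50 -> 320
Final: pos=(-13.816,-4.365), heading=320, 2 segment(s) drawn

Start position: (0, 0)
Final position: (-13.816, -4.365)
Distance = 14.489; >= 1e-6 -> NOT closed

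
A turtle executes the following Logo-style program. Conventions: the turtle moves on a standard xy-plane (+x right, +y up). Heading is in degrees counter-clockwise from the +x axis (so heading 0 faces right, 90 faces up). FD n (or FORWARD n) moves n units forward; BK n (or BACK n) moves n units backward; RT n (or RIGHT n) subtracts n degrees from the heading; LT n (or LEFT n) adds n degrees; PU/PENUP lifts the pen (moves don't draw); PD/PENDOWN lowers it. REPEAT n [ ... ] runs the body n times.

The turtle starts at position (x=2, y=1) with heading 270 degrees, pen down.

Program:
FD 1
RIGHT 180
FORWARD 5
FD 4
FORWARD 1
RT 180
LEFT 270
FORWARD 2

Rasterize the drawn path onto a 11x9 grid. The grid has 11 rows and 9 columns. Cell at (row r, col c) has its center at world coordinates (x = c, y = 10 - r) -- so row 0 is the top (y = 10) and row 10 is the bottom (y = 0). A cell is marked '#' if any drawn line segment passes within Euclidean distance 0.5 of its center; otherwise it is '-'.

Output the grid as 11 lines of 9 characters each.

Segment 0: (2,1) -> (2,0)
Segment 1: (2,0) -> (2,5)
Segment 2: (2,5) -> (2,9)
Segment 3: (2,9) -> (2,10)
Segment 4: (2,10) -> (0,10)

Answer: ###------
--#------
--#------
--#------
--#------
--#------
--#------
--#------
--#------
--#------
--#------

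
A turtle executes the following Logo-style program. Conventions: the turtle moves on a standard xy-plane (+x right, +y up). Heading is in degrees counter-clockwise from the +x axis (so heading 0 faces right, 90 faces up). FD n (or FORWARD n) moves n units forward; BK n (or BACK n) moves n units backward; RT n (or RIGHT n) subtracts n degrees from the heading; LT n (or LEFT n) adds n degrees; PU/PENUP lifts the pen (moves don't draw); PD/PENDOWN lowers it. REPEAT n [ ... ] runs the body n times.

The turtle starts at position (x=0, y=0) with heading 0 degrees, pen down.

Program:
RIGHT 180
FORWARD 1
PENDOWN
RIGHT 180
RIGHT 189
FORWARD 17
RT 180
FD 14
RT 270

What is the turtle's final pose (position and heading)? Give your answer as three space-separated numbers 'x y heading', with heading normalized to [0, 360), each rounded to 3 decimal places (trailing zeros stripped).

Executing turtle program step by step:
Start: pos=(0,0), heading=0, pen down
RT 180: heading 0 -> 180
FD 1: (0,0) -> (-1,0) [heading=180, draw]
PD: pen down
RT 180: heading 180 -> 0
RT 189: heading 0 -> 171
FD 17: (-1,0) -> (-17.791,2.659) [heading=171, draw]
RT 180: heading 171 -> 351
FD 14: (-17.791,2.659) -> (-3.963,0.469) [heading=351, draw]
RT 270: heading 351 -> 81
Final: pos=(-3.963,0.469), heading=81, 3 segment(s) drawn

Answer: -3.963 0.469 81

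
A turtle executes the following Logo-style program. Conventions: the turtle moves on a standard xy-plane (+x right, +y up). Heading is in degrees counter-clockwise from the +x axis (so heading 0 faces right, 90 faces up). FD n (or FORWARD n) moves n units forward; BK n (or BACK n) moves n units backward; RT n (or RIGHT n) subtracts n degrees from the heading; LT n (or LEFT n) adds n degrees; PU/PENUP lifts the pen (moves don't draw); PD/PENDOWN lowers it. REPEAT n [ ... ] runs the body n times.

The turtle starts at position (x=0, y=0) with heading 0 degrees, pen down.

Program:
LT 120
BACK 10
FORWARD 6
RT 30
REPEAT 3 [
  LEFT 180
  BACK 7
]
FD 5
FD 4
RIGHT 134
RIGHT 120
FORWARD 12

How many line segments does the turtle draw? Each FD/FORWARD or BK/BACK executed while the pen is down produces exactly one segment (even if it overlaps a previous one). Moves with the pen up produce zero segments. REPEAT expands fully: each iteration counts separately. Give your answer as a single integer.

Executing turtle program step by step:
Start: pos=(0,0), heading=0, pen down
LT 120: heading 0 -> 120
BK 10: (0,0) -> (5,-8.66) [heading=120, draw]
FD 6: (5,-8.66) -> (2,-3.464) [heading=120, draw]
RT 30: heading 120 -> 90
REPEAT 3 [
  -- iteration 1/3 --
  LT 180: heading 90 -> 270
  BK 7: (2,-3.464) -> (2,3.536) [heading=270, draw]
  -- iteration 2/3 --
  LT 180: heading 270 -> 90
  BK 7: (2,3.536) -> (2,-3.464) [heading=90, draw]
  -- iteration 3/3 --
  LT 180: heading 90 -> 270
  BK 7: (2,-3.464) -> (2,3.536) [heading=270, draw]
]
FD 5: (2,3.536) -> (2,-1.464) [heading=270, draw]
FD 4: (2,-1.464) -> (2,-5.464) [heading=270, draw]
RT 134: heading 270 -> 136
RT 120: heading 136 -> 16
FD 12: (2,-5.464) -> (13.535,-2.156) [heading=16, draw]
Final: pos=(13.535,-2.156), heading=16, 8 segment(s) drawn
Segments drawn: 8

Answer: 8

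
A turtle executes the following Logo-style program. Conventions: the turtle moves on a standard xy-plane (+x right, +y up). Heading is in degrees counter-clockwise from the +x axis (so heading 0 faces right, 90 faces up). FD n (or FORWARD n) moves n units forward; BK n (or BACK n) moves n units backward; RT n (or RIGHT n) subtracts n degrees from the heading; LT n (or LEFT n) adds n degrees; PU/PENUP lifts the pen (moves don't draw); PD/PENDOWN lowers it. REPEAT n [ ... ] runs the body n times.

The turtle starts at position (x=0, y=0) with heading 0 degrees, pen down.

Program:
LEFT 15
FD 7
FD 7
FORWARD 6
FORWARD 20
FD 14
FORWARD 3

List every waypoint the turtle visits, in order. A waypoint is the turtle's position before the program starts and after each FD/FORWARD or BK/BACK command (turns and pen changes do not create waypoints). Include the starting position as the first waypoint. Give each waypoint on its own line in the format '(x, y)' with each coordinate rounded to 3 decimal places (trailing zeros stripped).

Answer: (0, 0)
(6.761, 1.812)
(13.523, 3.623)
(19.319, 5.176)
(38.637, 10.353)
(52.16, 13.976)
(55.058, 14.753)

Derivation:
Executing turtle program step by step:
Start: pos=(0,0), heading=0, pen down
LT 15: heading 0 -> 15
FD 7: (0,0) -> (6.761,1.812) [heading=15, draw]
FD 7: (6.761,1.812) -> (13.523,3.623) [heading=15, draw]
FD 6: (13.523,3.623) -> (19.319,5.176) [heading=15, draw]
FD 20: (19.319,5.176) -> (38.637,10.353) [heading=15, draw]
FD 14: (38.637,10.353) -> (52.16,13.976) [heading=15, draw]
FD 3: (52.16,13.976) -> (55.058,14.753) [heading=15, draw]
Final: pos=(55.058,14.753), heading=15, 6 segment(s) drawn
Waypoints (7 total):
(0, 0)
(6.761, 1.812)
(13.523, 3.623)
(19.319, 5.176)
(38.637, 10.353)
(52.16, 13.976)
(55.058, 14.753)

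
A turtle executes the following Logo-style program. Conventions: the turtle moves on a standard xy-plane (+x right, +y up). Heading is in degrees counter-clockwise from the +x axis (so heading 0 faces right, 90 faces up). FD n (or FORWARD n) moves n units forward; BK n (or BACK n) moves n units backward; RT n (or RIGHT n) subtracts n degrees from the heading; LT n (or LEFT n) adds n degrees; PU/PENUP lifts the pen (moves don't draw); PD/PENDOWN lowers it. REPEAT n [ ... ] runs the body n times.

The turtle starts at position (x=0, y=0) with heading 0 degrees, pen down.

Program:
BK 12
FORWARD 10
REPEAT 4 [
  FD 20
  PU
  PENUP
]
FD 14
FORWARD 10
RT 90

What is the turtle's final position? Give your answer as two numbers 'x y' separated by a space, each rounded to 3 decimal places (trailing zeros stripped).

Executing turtle program step by step:
Start: pos=(0,0), heading=0, pen down
BK 12: (0,0) -> (-12,0) [heading=0, draw]
FD 10: (-12,0) -> (-2,0) [heading=0, draw]
REPEAT 4 [
  -- iteration 1/4 --
  FD 20: (-2,0) -> (18,0) [heading=0, draw]
  PU: pen up
  PU: pen up
  -- iteration 2/4 --
  FD 20: (18,0) -> (38,0) [heading=0, move]
  PU: pen up
  PU: pen up
  -- iteration 3/4 --
  FD 20: (38,0) -> (58,0) [heading=0, move]
  PU: pen up
  PU: pen up
  -- iteration 4/4 --
  FD 20: (58,0) -> (78,0) [heading=0, move]
  PU: pen up
  PU: pen up
]
FD 14: (78,0) -> (92,0) [heading=0, move]
FD 10: (92,0) -> (102,0) [heading=0, move]
RT 90: heading 0 -> 270
Final: pos=(102,0), heading=270, 3 segment(s) drawn

Answer: 102 0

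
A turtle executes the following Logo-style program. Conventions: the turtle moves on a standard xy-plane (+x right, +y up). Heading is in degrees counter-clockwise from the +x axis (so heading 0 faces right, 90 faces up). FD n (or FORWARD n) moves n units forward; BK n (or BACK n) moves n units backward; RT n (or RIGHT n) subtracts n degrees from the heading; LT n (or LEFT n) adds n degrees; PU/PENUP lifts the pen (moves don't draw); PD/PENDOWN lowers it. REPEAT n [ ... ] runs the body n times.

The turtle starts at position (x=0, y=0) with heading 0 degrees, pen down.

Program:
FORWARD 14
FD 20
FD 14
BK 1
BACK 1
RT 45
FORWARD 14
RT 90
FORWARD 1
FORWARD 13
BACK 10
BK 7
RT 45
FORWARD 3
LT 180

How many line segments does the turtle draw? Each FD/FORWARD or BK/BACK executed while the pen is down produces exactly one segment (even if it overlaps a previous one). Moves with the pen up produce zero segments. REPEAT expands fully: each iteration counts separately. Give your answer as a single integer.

Answer: 11

Derivation:
Executing turtle program step by step:
Start: pos=(0,0), heading=0, pen down
FD 14: (0,0) -> (14,0) [heading=0, draw]
FD 20: (14,0) -> (34,0) [heading=0, draw]
FD 14: (34,0) -> (48,0) [heading=0, draw]
BK 1: (48,0) -> (47,0) [heading=0, draw]
BK 1: (47,0) -> (46,0) [heading=0, draw]
RT 45: heading 0 -> 315
FD 14: (46,0) -> (55.899,-9.899) [heading=315, draw]
RT 90: heading 315 -> 225
FD 1: (55.899,-9.899) -> (55.192,-10.607) [heading=225, draw]
FD 13: (55.192,-10.607) -> (46,-19.799) [heading=225, draw]
BK 10: (46,-19.799) -> (53.071,-12.728) [heading=225, draw]
BK 7: (53.071,-12.728) -> (58.021,-7.778) [heading=225, draw]
RT 45: heading 225 -> 180
FD 3: (58.021,-7.778) -> (55.021,-7.778) [heading=180, draw]
LT 180: heading 180 -> 0
Final: pos=(55.021,-7.778), heading=0, 11 segment(s) drawn
Segments drawn: 11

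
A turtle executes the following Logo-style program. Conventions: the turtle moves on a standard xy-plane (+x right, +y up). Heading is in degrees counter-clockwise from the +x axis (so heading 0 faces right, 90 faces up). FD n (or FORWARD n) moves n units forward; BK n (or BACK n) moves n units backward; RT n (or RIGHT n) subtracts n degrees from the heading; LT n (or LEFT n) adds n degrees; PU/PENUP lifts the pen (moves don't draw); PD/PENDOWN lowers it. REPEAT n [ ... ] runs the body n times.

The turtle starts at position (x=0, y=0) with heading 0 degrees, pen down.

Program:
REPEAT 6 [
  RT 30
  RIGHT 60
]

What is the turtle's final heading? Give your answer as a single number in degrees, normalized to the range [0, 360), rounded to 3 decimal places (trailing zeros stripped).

Executing turtle program step by step:
Start: pos=(0,0), heading=0, pen down
REPEAT 6 [
  -- iteration 1/6 --
  RT 30: heading 0 -> 330
  RT 60: heading 330 -> 270
  -- iteration 2/6 --
  RT 30: heading 270 -> 240
  RT 60: heading 240 -> 180
  -- iteration 3/6 --
  RT 30: heading 180 -> 150
  RT 60: heading 150 -> 90
  -- iteration 4/6 --
  RT 30: heading 90 -> 60
  RT 60: heading 60 -> 0
  -- iteration 5/6 --
  RT 30: heading 0 -> 330
  RT 60: heading 330 -> 270
  -- iteration 6/6 --
  RT 30: heading 270 -> 240
  RT 60: heading 240 -> 180
]
Final: pos=(0,0), heading=180, 0 segment(s) drawn

Answer: 180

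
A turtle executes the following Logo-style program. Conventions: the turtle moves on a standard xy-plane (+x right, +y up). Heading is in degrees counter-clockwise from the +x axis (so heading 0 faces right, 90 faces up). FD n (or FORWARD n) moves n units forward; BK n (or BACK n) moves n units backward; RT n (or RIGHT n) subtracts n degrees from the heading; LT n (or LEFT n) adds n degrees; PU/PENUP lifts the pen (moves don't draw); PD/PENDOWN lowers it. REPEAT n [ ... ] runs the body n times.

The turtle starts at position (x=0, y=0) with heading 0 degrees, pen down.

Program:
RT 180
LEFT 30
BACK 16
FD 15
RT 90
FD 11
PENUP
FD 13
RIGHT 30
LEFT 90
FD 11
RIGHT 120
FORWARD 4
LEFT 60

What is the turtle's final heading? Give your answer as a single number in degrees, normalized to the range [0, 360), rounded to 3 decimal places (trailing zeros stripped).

Answer: 120

Derivation:
Executing turtle program step by step:
Start: pos=(0,0), heading=0, pen down
RT 180: heading 0 -> 180
LT 30: heading 180 -> 210
BK 16: (0,0) -> (13.856,8) [heading=210, draw]
FD 15: (13.856,8) -> (0.866,0.5) [heading=210, draw]
RT 90: heading 210 -> 120
FD 11: (0.866,0.5) -> (-4.634,10.026) [heading=120, draw]
PU: pen up
FD 13: (-4.634,10.026) -> (-11.134,21.285) [heading=120, move]
RT 30: heading 120 -> 90
LT 90: heading 90 -> 180
FD 11: (-11.134,21.285) -> (-22.134,21.285) [heading=180, move]
RT 120: heading 180 -> 60
FD 4: (-22.134,21.285) -> (-20.134,24.749) [heading=60, move]
LT 60: heading 60 -> 120
Final: pos=(-20.134,24.749), heading=120, 3 segment(s) drawn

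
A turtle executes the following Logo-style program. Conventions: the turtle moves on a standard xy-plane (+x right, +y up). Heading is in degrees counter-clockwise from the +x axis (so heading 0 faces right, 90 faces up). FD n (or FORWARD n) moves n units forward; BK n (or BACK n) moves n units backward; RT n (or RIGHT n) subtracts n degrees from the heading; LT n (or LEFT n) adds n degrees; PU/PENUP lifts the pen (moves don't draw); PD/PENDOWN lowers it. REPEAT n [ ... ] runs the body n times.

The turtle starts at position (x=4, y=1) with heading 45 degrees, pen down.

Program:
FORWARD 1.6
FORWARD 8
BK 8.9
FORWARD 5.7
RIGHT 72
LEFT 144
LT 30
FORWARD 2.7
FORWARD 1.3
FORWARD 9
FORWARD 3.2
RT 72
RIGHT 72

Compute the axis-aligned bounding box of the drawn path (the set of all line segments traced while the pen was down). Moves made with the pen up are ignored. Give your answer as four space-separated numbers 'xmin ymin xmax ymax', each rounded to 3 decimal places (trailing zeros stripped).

Executing turtle program step by step:
Start: pos=(4,1), heading=45, pen down
FD 1.6: (4,1) -> (5.131,2.131) [heading=45, draw]
FD 8: (5.131,2.131) -> (10.788,7.788) [heading=45, draw]
BK 8.9: (10.788,7.788) -> (4.495,1.495) [heading=45, draw]
FD 5.7: (4.495,1.495) -> (8.525,5.525) [heading=45, draw]
RT 72: heading 45 -> 333
LT 144: heading 333 -> 117
LT 30: heading 117 -> 147
FD 2.7: (8.525,5.525) -> (6.261,6.996) [heading=147, draw]
FD 1.3: (6.261,6.996) -> (5.171,7.704) [heading=147, draw]
FD 9: (5.171,7.704) -> (-2.377,12.606) [heading=147, draw]
FD 3.2: (-2.377,12.606) -> (-5.061,14.349) [heading=147, draw]
RT 72: heading 147 -> 75
RT 72: heading 75 -> 3
Final: pos=(-5.061,14.349), heading=3, 8 segment(s) drawn

Segment endpoints: x in {-5.061, -2.377, 4, 4.495, 5.131, 5.171, 6.261, 8.525, 10.788}, y in {1, 1.495, 2.131, 5.525, 6.996, 7.704, 7.788, 12.606, 14.349}
xmin=-5.061, ymin=1, xmax=10.788, ymax=14.349

Answer: -5.061 1 10.788 14.349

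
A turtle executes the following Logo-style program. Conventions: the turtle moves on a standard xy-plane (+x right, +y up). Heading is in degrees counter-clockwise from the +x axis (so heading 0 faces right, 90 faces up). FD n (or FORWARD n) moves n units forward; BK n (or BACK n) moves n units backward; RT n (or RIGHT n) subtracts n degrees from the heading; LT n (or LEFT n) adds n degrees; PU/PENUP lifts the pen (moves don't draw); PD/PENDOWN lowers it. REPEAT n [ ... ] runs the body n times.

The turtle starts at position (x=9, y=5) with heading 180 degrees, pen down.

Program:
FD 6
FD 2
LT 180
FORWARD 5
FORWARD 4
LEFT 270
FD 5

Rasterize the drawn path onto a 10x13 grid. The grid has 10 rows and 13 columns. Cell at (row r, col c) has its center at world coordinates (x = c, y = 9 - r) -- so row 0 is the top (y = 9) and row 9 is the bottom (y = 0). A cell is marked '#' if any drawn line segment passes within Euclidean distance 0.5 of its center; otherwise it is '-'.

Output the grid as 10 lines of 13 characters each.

Segment 0: (9,5) -> (3,5)
Segment 1: (3,5) -> (1,5)
Segment 2: (1,5) -> (6,5)
Segment 3: (6,5) -> (10,5)
Segment 4: (10,5) -> (10,-0)

Answer: -------------
-------------
-------------
-------------
-##########--
----------#--
----------#--
----------#--
----------#--
----------#--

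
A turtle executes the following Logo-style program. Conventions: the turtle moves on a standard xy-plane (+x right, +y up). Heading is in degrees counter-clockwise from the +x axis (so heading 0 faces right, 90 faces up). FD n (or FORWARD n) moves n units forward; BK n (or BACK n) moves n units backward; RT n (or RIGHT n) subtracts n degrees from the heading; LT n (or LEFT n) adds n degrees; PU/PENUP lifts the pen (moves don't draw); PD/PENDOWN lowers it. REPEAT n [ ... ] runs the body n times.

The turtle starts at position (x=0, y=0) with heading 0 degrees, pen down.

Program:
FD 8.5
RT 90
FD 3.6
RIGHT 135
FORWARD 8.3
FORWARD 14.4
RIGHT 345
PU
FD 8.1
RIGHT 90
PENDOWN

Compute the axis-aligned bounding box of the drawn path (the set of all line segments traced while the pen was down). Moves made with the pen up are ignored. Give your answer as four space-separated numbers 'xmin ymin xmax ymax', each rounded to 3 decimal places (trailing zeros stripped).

Executing turtle program step by step:
Start: pos=(0,0), heading=0, pen down
FD 8.5: (0,0) -> (8.5,0) [heading=0, draw]
RT 90: heading 0 -> 270
FD 3.6: (8.5,0) -> (8.5,-3.6) [heading=270, draw]
RT 135: heading 270 -> 135
FD 8.3: (8.5,-3.6) -> (2.631,2.269) [heading=135, draw]
FD 14.4: (2.631,2.269) -> (-7.551,12.451) [heading=135, draw]
RT 345: heading 135 -> 150
PU: pen up
FD 8.1: (-7.551,12.451) -> (-14.566,16.501) [heading=150, move]
RT 90: heading 150 -> 60
PD: pen down
Final: pos=(-14.566,16.501), heading=60, 4 segment(s) drawn

Segment endpoints: x in {-7.551, 0, 2.631, 8.5}, y in {-3.6, 0, 2.269, 12.451}
xmin=-7.551, ymin=-3.6, xmax=8.5, ymax=12.451

Answer: -7.551 -3.6 8.5 12.451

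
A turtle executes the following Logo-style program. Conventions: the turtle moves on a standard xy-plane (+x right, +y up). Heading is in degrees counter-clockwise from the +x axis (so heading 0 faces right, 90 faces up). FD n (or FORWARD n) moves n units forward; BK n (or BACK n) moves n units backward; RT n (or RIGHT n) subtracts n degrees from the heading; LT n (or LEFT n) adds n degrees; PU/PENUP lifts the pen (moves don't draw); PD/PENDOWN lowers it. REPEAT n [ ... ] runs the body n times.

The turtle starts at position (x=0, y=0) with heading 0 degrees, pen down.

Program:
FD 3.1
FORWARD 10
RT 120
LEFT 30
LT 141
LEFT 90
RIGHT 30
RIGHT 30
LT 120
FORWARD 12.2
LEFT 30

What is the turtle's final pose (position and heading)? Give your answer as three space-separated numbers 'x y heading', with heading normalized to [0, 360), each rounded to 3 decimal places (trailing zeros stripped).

Executing turtle program step by step:
Start: pos=(0,0), heading=0, pen down
FD 3.1: (0,0) -> (3.1,0) [heading=0, draw]
FD 10: (3.1,0) -> (13.1,0) [heading=0, draw]
RT 120: heading 0 -> 240
LT 30: heading 240 -> 270
LT 141: heading 270 -> 51
LT 90: heading 51 -> 141
RT 30: heading 141 -> 111
RT 30: heading 111 -> 81
LT 120: heading 81 -> 201
FD 12.2: (13.1,0) -> (1.71,-4.372) [heading=201, draw]
LT 30: heading 201 -> 231
Final: pos=(1.71,-4.372), heading=231, 3 segment(s) drawn

Answer: 1.71 -4.372 231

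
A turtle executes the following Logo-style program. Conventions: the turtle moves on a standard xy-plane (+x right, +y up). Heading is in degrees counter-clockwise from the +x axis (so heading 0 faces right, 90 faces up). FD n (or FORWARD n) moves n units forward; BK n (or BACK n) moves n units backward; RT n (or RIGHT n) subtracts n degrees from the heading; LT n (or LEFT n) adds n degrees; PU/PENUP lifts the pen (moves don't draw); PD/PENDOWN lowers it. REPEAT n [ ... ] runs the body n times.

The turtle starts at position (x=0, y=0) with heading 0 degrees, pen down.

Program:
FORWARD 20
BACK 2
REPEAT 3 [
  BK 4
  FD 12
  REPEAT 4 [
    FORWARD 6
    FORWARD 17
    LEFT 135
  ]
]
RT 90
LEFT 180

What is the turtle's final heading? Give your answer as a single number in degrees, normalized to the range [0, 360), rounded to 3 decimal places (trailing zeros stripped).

Answer: 270

Derivation:
Executing turtle program step by step:
Start: pos=(0,0), heading=0, pen down
FD 20: (0,0) -> (20,0) [heading=0, draw]
BK 2: (20,0) -> (18,0) [heading=0, draw]
REPEAT 3 [
  -- iteration 1/3 --
  BK 4: (18,0) -> (14,0) [heading=0, draw]
  FD 12: (14,0) -> (26,0) [heading=0, draw]
  REPEAT 4 [
    -- iteration 1/4 --
    FD 6: (26,0) -> (32,0) [heading=0, draw]
    FD 17: (32,0) -> (49,0) [heading=0, draw]
    LT 135: heading 0 -> 135
    -- iteration 2/4 --
    FD 6: (49,0) -> (44.757,4.243) [heading=135, draw]
    FD 17: (44.757,4.243) -> (32.737,16.263) [heading=135, draw]
    LT 135: heading 135 -> 270
    -- iteration 3/4 --
    FD 6: (32.737,16.263) -> (32.737,10.263) [heading=270, draw]
    FD 17: (32.737,10.263) -> (32.737,-6.737) [heading=270, draw]
    LT 135: heading 270 -> 45
    -- iteration 4/4 --
    FD 6: (32.737,-6.737) -> (36.979,-2.494) [heading=45, draw]
    FD 17: (36.979,-2.494) -> (49,9.527) [heading=45, draw]
    LT 135: heading 45 -> 180
  ]
  -- iteration 2/3 --
  BK 4: (49,9.527) -> (53,9.527) [heading=180, draw]
  FD 12: (53,9.527) -> (41,9.527) [heading=180, draw]
  REPEAT 4 [
    -- iteration 1/4 --
    FD 6: (41,9.527) -> (35,9.527) [heading=180, draw]
    FD 17: (35,9.527) -> (18,9.527) [heading=180, draw]
    LT 135: heading 180 -> 315
    -- iteration 2/4 --
    FD 6: (18,9.527) -> (22.243,5.284) [heading=315, draw]
    FD 17: (22.243,5.284) -> (34.263,-6.737) [heading=315, draw]
    LT 135: heading 315 -> 90
    -- iteration 3/4 --
    FD 6: (34.263,-6.737) -> (34.263,-0.737) [heading=90, draw]
    FD 17: (34.263,-0.737) -> (34.263,16.263) [heading=90, draw]
    LT 135: heading 90 -> 225
    -- iteration 4/4 --
    FD 6: (34.263,16.263) -> (30.021,12.021) [heading=225, draw]
    FD 17: (30.021,12.021) -> (18,0) [heading=225, draw]
    LT 135: heading 225 -> 0
  ]
  -- iteration 3/3 --
  BK 4: (18,0) -> (14,0) [heading=0, draw]
  FD 12: (14,0) -> (26,0) [heading=0, draw]
  REPEAT 4 [
    -- iteration 1/4 --
    FD 6: (26,0) -> (32,0) [heading=0, draw]
    FD 17: (32,0) -> (49,0) [heading=0, draw]
    LT 135: heading 0 -> 135
    -- iteration 2/4 --
    FD 6: (49,0) -> (44.757,4.243) [heading=135, draw]
    FD 17: (44.757,4.243) -> (32.737,16.263) [heading=135, draw]
    LT 135: heading 135 -> 270
    -- iteration 3/4 --
    FD 6: (32.737,16.263) -> (32.737,10.263) [heading=270, draw]
    FD 17: (32.737,10.263) -> (32.737,-6.737) [heading=270, draw]
    LT 135: heading 270 -> 45
    -- iteration 4/4 --
    FD 6: (32.737,-6.737) -> (36.979,-2.494) [heading=45, draw]
    FD 17: (36.979,-2.494) -> (49,9.527) [heading=45, draw]
    LT 135: heading 45 -> 180
  ]
]
RT 90: heading 180 -> 90
LT 180: heading 90 -> 270
Final: pos=(49,9.527), heading=270, 32 segment(s) drawn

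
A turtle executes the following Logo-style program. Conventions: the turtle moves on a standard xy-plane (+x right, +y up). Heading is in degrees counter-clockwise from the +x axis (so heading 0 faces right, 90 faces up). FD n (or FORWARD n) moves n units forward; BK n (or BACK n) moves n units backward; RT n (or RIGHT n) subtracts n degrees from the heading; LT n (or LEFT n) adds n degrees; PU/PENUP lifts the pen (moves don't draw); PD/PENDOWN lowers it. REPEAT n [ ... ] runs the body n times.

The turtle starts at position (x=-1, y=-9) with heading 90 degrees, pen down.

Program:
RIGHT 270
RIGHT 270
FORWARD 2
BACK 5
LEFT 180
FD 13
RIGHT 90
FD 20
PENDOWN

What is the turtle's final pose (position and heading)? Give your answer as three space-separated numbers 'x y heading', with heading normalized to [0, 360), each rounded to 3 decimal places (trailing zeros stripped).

Answer: 19 7 0

Derivation:
Executing turtle program step by step:
Start: pos=(-1,-9), heading=90, pen down
RT 270: heading 90 -> 180
RT 270: heading 180 -> 270
FD 2: (-1,-9) -> (-1,-11) [heading=270, draw]
BK 5: (-1,-11) -> (-1,-6) [heading=270, draw]
LT 180: heading 270 -> 90
FD 13: (-1,-6) -> (-1,7) [heading=90, draw]
RT 90: heading 90 -> 0
FD 20: (-1,7) -> (19,7) [heading=0, draw]
PD: pen down
Final: pos=(19,7), heading=0, 4 segment(s) drawn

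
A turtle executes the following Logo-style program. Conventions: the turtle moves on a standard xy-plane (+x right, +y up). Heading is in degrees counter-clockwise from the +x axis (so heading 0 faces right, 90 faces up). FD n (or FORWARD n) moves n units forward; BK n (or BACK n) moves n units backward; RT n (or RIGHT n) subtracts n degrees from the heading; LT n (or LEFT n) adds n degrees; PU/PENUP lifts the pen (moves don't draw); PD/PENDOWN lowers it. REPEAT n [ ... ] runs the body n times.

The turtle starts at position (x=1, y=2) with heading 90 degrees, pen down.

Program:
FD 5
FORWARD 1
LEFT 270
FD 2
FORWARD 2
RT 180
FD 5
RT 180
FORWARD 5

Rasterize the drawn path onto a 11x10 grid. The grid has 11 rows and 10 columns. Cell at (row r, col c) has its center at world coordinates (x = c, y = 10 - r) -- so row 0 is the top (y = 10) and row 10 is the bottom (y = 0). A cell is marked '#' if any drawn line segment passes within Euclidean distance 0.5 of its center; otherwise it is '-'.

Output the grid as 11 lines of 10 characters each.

Answer: ----------
----------
######----
-#--------
-#--------
-#--------
-#--------
-#--------
-#--------
----------
----------

Derivation:
Segment 0: (1,2) -> (1,7)
Segment 1: (1,7) -> (1,8)
Segment 2: (1,8) -> (3,8)
Segment 3: (3,8) -> (5,8)
Segment 4: (5,8) -> (0,8)
Segment 5: (0,8) -> (5,8)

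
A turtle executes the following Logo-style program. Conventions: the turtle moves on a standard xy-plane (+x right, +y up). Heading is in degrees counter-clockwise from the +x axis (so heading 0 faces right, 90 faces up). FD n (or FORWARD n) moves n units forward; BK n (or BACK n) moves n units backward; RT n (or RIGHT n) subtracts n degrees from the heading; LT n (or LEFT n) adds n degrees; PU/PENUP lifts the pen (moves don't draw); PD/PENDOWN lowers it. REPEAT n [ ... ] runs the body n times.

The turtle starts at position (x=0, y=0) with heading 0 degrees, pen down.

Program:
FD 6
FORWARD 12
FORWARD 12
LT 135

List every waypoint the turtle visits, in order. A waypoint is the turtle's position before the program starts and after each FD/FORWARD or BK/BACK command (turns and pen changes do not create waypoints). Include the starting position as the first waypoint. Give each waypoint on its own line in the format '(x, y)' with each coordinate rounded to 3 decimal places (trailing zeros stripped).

Executing turtle program step by step:
Start: pos=(0,0), heading=0, pen down
FD 6: (0,0) -> (6,0) [heading=0, draw]
FD 12: (6,0) -> (18,0) [heading=0, draw]
FD 12: (18,0) -> (30,0) [heading=0, draw]
LT 135: heading 0 -> 135
Final: pos=(30,0), heading=135, 3 segment(s) drawn
Waypoints (4 total):
(0, 0)
(6, 0)
(18, 0)
(30, 0)

Answer: (0, 0)
(6, 0)
(18, 0)
(30, 0)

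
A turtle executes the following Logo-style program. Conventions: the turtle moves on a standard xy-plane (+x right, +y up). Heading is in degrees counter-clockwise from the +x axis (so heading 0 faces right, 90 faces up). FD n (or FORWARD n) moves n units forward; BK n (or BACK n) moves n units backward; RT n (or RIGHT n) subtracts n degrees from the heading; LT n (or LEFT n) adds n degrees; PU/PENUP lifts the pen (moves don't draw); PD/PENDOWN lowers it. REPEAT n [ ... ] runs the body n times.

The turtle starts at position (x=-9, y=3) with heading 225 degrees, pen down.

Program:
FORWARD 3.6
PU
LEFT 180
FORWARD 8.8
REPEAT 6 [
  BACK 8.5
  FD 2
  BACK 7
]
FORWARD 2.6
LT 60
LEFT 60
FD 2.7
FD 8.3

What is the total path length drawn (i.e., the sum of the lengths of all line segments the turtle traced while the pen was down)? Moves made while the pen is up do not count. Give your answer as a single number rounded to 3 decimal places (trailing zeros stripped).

Executing turtle program step by step:
Start: pos=(-9,3), heading=225, pen down
FD 3.6: (-9,3) -> (-11.546,0.454) [heading=225, draw]
PU: pen up
LT 180: heading 225 -> 45
FD 8.8: (-11.546,0.454) -> (-5.323,6.677) [heading=45, move]
REPEAT 6 [
  -- iteration 1/6 --
  BK 8.5: (-5.323,6.677) -> (-11.333,0.667) [heading=45, move]
  FD 2: (-11.333,0.667) -> (-9.919,2.081) [heading=45, move]
  BK 7: (-9.919,2.081) -> (-14.869,-2.869) [heading=45, move]
  -- iteration 2/6 --
  BK 8.5: (-14.869,-2.869) -> (-20.879,-8.879) [heading=45, move]
  FD 2: (-20.879,-8.879) -> (-19.465,-7.465) [heading=45, move]
  BK 7: (-19.465,-7.465) -> (-24.415,-12.415) [heading=45, move]
  -- iteration 3/6 --
  BK 8.5: (-24.415,-12.415) -> (-30.425,-18.425) [heading=45, move]
  FD 2: (-30.425,-18.425) -> (-29.011,-17.011) [heading=45, move]
  BK 7: (-29.011,-17.011) -> (-33.961,-21.961) [heading=45, move]
  -- iteration 4/6 --
  BK 8.5: (-33.961,-21.961) -> (-39.971,-27.971) [heading=45, move]
  FD 2: (-39.971,-27.971) -> (-38.557,-26.557) [heading=45, move]
  BK 7: (-38.557,-26.557) -> (-43.507,-31.507) [heading=45, move]
  -- iteration 5/6 --
  BK 8.5: (-43.507,-31.507) -> (-49.517,-37.517) [heading=45, move]
  FD 2: (-49.517,-37.517) -> (-48.103,-36.103) [heading=45, move]
  BK 7: (-48.103,-36.103) -> (-53.053,-41.053) [heading=45, move]
  -- iteration 6/6 --
  BK 8.5: (-53.053,-41.053) -> (-59.063,-47.063) [heading=45, move]
  FD 2: (-59.063,-47.063) -> (-57.649,-45.649) [heading=45, move]
  BK 7: (-57.649,-45.649) -> (-62.599,-50.599) [heading=45, move]
]
FD 2.6: (-62.599,-50.599) -> (-60.76,-48.76) [heading=45, move]
LT 60: heading 45 -> 105
LT 60: heading 105 -> 165
FD 2.7: (-60.76,-48.76) -> (-63.368,-48.061) [heading=165, move]
FD 8.3: (-63.368,-48.061) -> (-71.385,-45.913) [heading=165, move]
Final: pos=(-71.385,-45.913), heading=165, 1 segment(s) drawn

Segment lengths:
  seg 1: (-9,3) -> (-11.546,0.454), length = 3.6
Total = 3.6

Answer: 3.6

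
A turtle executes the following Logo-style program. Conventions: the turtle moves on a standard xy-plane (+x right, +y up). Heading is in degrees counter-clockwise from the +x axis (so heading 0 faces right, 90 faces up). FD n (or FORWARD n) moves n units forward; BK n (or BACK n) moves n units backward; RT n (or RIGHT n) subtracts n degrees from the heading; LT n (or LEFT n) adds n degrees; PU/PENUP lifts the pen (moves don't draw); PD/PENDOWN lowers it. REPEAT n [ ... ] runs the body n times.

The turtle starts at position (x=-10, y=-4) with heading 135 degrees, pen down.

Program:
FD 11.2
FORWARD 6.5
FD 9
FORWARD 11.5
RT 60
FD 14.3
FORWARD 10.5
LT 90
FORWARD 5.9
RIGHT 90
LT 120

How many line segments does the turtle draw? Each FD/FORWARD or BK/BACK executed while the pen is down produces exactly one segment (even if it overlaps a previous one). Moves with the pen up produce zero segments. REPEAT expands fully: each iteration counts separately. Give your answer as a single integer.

Answer: 7

Derivation:
Executing turtle program step by step:
Start: pos=(-10,-4), heading=135, pen down
FD 11.2: (-10,-4) -> (-17.92,3.92) [heading=135, draw]
FD 6.5: (-17.92,3.92) -> (-22.516,8.516) [heading=135, draw]
FD 9: (-22.516,8.516) -> (-28.88,14.88) [heading=135, draw]
FD 11.5: (-28.88,14.88) -> (-37.011,23.011) [heading=135, draw]
RT 60: heading 135 -> 75
FD 14.3: (-37.011,23.011) -> (-33.31,36.824) [heading=75, draw]
FD 10.5: (-33.31,36.824) -> (-30.593,46.966) [heading=75, draw]
LT 90: heading 75 -> 165
FD 5.9: (-30.593,46.966) -> (-36.292,48.493) [heading=165, draw]
RT 90: heading 165 -> 75
LT 120: heading 75 -> 195
Final: pos=(-36.292,48.493), heading=195, 7 segment(s) drawn
Segments drawn: 7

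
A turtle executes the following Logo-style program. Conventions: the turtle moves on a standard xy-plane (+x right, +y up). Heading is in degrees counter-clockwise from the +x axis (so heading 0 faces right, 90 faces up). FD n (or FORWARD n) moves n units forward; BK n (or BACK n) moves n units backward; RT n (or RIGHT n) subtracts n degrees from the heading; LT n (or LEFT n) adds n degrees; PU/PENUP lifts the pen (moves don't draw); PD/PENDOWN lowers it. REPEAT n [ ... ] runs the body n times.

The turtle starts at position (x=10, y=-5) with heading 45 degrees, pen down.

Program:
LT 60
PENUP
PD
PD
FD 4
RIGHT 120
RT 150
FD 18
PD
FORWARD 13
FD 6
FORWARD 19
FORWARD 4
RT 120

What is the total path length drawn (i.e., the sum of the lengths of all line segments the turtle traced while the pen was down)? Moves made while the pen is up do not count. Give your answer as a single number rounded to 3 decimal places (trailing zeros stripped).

Answer: 64

Derivation:
Executing turtle program step by step:
Start: pos=(10,-5), heading=45, pen down
LT 60: heading 45 -> 105
PU: pen up
PD: pen down
PD: pen down
FD 4: (10,-5) -> (8.965,-1.136) [heading=105, draw]
RT 120: heading 105 -> 345
RT 150: heading 345 -> 195
FD 18: (8.965,-1.136) -> (-8.422,-5.795) [heading=195, draw]
PD: pen down
FD 13: (-8.422,-5.795) -> (-20.979,-9.16) [heading=195, draw]
FD 6: (-20.979,-9.16) -> (-26.775,-10.713) [heading=195, draw]
FD 19: (-26.775,-10.713) -> (-45.127,-15.63) [heading=195, draw]
FD 4: (-45.127,-15.63) -> (-48.991,-16.665) [heading=195, draw]
RT 120: heading 195 -> 75
Final: pos=(-48.991,-16.665), heading=75, 6 segment(s) drawn

Segment lengths:
  seg 1: (10,-5) -> (8.965,-1.136), length = 4
  seg 2: (8.965,-1.136) -> (-8.422,-5.795), length = 18
  seg 3: (-8.422,-5.795) -> (-20.979,-9.16), length = 13
  seg 4: (-20.979,-9.16) -> (-26.775,-10.713), length = 6
  seg 5: (-26.775,-10.713) -> (-45.127,-15.63), length = 19
  seg 6: (-45.127,-15.63) -> (-48.991,-16.665), length = 4
Total = 64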